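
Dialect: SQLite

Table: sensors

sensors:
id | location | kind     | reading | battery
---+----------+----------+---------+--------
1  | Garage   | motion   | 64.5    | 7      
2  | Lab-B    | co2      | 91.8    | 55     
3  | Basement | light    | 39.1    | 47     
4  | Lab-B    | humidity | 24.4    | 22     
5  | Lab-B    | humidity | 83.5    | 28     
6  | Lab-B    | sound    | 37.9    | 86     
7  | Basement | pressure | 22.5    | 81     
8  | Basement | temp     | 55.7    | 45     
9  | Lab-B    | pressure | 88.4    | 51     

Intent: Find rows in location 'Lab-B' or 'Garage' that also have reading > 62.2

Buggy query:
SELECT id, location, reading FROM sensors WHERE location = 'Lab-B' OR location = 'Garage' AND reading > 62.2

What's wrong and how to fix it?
Bug: AND binds tighter than OR, so this parses as location = 'Lab-B' OR (location = 'Garage' AND reading > 62.2)

Fix: Group the OR with parentheses (or use IN), then AND the threshold

Corrected query:
SELECT id, location, reading FROM sensors WHERE (location = 'Lab-B' OR location = 'Garage') AND reading > 62.2

Result:
id | location | reading
---+----------+--------
1  | Garage   | 64.5   
2  | Lab-B    | 91.8   
5  | Lab-B    | 83.5   
9  | Lab-B    | 88.4   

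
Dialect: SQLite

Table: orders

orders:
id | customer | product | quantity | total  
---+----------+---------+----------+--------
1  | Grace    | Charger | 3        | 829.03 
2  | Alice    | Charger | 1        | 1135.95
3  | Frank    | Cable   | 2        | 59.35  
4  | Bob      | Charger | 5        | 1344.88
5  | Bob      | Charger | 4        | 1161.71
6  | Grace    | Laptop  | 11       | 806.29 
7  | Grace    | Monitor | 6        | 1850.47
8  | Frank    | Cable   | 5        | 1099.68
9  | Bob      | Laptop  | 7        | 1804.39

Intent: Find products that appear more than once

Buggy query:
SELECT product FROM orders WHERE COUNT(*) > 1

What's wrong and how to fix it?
Bug: WHERE can't reference COUNT(*); aggregates are computed after WHERE

Fix: GROUP BY product, then filter groups with HAVING COUNT(*) > 1

Corrected query:
SELECT product FROM orders GROUP BY product HAVING COUNT(*) > 1

Result:
product
-------
Cable  
Charger
Laptop 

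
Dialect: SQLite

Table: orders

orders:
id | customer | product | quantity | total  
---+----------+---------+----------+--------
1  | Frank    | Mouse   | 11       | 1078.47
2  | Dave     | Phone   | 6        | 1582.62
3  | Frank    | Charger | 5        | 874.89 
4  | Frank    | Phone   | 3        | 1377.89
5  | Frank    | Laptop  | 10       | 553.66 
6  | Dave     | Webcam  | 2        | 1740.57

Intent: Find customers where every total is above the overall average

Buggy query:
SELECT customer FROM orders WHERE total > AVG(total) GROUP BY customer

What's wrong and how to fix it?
Bug: WHERE evaluates per row before aggregation, so AVG() is unavailable

Fix: Compute the overall average in a scalar subquery and compare each group's MIN against it in HAVING

Corrected query:
SELECT customer FROM orders GROUP BY customer HAVING MIN(total) > (SELECT AVG(total) FROM orders)

Result:
customer
--------
Dave    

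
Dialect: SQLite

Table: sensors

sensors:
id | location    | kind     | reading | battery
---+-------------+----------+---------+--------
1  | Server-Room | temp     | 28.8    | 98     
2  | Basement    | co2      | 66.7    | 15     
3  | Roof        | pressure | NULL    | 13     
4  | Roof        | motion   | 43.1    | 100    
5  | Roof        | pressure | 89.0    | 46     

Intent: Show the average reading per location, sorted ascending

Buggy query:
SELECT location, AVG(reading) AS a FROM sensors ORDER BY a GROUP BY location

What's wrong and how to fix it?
Bug: ORDER BY appears before GROUP BY; SQL clause order requires GROUP BY first

Fix: Reorder: SELECT … FROM … GROUP BY … ORDER BY …

Corrected query:
SELECT location, AVG(reading) AS a FROM sensors GROUP BY location ORDER BY a

Result:
location    | a    
------------+------
Server-Room | 28.8 
Roof        | 66.05
Basement    | 66.7 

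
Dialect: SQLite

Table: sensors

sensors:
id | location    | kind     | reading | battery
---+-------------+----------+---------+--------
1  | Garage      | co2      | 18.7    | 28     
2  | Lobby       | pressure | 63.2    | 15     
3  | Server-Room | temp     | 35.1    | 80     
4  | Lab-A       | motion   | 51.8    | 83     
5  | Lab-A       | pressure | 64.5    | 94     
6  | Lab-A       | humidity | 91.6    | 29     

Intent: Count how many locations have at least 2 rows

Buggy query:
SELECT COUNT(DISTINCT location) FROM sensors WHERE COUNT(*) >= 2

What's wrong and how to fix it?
Bug: COUNT(*) cannot appear in WHERE; the per-group count doesn't exist yet

Fix: Use a subquery that GROUPs and filters with HAVING, then count its rows

Corrected query:
SELECT COUNT(*) FROM (SELECT location FROM sensors GROUP BY location HAVING COUNT(*) >= 2)

Result:
COUNT(*)
--------
1       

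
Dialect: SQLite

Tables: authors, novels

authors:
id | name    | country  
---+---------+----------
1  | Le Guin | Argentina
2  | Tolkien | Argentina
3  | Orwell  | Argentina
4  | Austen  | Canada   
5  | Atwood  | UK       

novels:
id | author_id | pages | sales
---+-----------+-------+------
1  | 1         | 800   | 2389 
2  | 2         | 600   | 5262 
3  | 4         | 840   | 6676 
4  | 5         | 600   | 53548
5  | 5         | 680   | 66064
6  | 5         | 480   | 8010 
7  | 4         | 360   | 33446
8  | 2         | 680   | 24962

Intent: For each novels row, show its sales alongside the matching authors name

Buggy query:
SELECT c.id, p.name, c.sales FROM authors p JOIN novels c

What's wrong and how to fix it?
Bug: JOIN with no ON clause produces a cartesian product; every novels row pairs with every authors row

Fix: Add ON c.author_id = p.id to the JOIN

Corrected query:
SELECT c.id, p.name, c.sales FROM authors p JOIN novels c ON c.author_id = p.id

Result:
id | name    | sales
---+---------+------
1  | Le Guin | 2389 
2  | Tolkien | 5262 
3  | Austen  | 6676 
4  | Atwood  | 53548
5  | Atwood  | 66064
6  | Atwood  | 8010 
7  | Austen  | 33446
8  | Tolkien | 24962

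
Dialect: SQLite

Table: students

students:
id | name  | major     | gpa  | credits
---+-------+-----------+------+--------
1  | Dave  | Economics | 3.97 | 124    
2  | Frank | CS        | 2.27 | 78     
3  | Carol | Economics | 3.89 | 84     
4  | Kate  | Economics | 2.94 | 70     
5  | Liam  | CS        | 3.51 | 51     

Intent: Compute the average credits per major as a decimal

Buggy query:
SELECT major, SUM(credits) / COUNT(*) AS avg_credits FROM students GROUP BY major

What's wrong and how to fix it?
Bug: SUM(credits) and COUNT(*) are both integers; the division truncates the fractional part

Fix: Cast one side to REAL so the division keeps the fractional part

Corrected query:
SELECT major, SUM(credits) * 1.0 / COUNT(*) AS avg_credits FROM students GROUP BY major

Result:
major     | avg_credits
----------+------------
CS        | 64.5       
Economics | 92.666667  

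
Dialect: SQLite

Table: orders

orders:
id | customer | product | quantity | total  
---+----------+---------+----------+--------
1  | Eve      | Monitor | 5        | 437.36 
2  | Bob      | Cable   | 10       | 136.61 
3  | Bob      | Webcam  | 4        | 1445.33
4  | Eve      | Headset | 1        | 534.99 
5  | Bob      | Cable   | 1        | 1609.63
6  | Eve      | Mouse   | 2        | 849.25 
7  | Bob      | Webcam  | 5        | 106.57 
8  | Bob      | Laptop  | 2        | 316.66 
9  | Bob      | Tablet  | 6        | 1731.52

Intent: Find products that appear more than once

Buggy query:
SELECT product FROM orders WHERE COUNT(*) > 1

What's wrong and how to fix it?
Bug: WHERE can't reference COUNT(*); aggregates are computed after WHERE

Fix: GROUP BY product, then filter groups with HAVING COUNT(*) > 1

Corrected query:
SELECT product FROM orders GROUP BY product HAVING COUNT(*) > 1

Result:
product
-------
Cable  
Webcam 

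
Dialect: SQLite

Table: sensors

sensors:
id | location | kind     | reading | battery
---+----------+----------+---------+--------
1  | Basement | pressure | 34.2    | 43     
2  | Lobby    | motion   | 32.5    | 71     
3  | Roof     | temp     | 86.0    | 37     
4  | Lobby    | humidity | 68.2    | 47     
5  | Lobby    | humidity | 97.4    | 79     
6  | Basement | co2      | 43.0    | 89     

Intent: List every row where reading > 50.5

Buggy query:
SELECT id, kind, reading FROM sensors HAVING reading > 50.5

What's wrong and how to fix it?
Bug: This is a non-aggregate query (no GROUP BY, no aggregates), so in SQLite the HAVING clause is invalid here; a row-level condition belongs in WHERE

Fix: Replace HAVING with WHERE since the condition applies to individual rows

Corrected query:
SELECT id, kind, reading FROM sensors WHERE reading > 50.5

Result:
id | kind     | reading
---+----------+--------
3  | temp     | 86     
4  | humidity | 68.2   
5  | humidity | 97.4   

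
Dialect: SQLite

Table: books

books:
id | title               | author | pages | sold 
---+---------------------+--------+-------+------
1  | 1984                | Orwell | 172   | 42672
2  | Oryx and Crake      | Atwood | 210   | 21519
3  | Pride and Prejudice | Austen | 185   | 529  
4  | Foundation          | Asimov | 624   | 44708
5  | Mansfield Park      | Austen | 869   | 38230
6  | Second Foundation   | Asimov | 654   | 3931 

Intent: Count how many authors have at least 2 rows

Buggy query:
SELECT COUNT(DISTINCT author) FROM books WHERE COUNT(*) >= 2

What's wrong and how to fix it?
Bug: WHERE filters individual rows, not groups, so a group-level COUNT is invalid there

Fix: Use a subquery that GROUPs and filters with HAVING, then count its rows

Corrected query:
SELECT COUNT(*) FROM (SELECT author FROM books GROUP BY author HAVING COUNT(*) >= 2)

Result:
COUNT(*)
--------
2       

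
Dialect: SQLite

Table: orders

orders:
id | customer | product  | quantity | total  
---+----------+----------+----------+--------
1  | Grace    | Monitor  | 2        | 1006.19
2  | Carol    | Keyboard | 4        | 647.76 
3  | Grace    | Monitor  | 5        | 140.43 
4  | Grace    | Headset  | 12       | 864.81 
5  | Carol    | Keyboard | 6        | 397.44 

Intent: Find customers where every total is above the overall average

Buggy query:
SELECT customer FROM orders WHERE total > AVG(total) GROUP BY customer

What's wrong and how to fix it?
Bug: AVG() is an aggregate; it can't sit directly in WHERE

Fix: Use a subquery for AVG and a HAVING MIN(...) filter so the condition holds for every row in the group

Corrected query:
SELECT customer FROM orders GROUP BY customer HAVING MIN(total) > (SELECT AVG(total) FROM orders)

Result:
(no rows)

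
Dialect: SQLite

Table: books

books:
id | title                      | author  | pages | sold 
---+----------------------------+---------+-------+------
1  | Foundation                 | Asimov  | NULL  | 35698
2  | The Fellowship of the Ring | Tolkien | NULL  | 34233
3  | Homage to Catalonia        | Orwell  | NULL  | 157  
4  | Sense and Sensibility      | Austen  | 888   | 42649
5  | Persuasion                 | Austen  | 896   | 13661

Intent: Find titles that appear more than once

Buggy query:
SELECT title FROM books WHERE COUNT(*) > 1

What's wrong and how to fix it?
Bug: WHERE can't reference COUNT(*); aggregates are computed after WHERE

Fix: Group first, then use HAVING for the count condition

Corrected query:
SELECT title FROM books GROUP BY title HAVING COUNT(*) > 1

Result:
(no rows)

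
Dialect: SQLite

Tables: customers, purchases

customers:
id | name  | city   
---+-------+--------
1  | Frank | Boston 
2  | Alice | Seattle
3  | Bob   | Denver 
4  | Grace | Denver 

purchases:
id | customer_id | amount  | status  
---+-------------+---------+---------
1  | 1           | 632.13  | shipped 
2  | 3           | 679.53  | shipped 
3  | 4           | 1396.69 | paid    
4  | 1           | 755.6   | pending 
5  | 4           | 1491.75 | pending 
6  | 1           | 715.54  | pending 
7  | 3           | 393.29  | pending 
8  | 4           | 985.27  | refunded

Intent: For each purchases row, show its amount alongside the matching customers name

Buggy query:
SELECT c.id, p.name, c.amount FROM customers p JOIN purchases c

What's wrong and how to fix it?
Bug: Missing join condition: each purchases row is matched to all customers rows instead of just its own

Fix: Specify the join condition linking the foreign key to the parent id

Corrected query:
SELECT c.id, p.name, c.amount FROM customers p JOIN purchases c ON c.customer_id = p.id

Result:
id | name  | amount 
---+-------+--------
1  | Frank | 632.13 
2  | Bob   | 679.53 
3  | Grace | 1396.69
4  | Frank | 755.6  
5  | Grace | 1491.75
6  | Frank | 715.54 
7  | Bob   | 393.29 
8  | Grace | 985.27 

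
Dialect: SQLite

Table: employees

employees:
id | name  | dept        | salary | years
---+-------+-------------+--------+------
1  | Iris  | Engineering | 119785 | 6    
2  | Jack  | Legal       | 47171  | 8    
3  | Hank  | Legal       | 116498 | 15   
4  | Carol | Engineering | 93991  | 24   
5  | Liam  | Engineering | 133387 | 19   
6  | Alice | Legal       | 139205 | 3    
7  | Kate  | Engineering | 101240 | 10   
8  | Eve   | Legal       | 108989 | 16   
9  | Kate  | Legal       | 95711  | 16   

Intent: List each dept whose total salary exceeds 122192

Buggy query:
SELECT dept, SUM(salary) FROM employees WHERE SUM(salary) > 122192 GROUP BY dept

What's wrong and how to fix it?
Bug: SUM(salary) is an aggregate, but WHERE filters rows before aggregation

Fix: Use HAVING (which filters groups after aggregation) instead of WHERE

Corrected query:
SELECT dept, SUM(salary) FROM employees GROUP BY dept HAVING SUM(salary) > 122192

Result:
dept        | SUM(salary)
------------+------------
Engineering | 448403     
Legal       | 507574     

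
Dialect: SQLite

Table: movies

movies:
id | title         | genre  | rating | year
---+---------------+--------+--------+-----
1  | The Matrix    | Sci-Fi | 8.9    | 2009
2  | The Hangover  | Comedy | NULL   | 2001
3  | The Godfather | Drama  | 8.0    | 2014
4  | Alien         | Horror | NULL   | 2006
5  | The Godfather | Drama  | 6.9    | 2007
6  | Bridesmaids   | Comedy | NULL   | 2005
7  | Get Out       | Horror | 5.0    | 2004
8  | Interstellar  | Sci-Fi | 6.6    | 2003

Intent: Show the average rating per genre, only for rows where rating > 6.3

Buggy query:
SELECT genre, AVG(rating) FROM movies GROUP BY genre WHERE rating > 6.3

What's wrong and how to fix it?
Bug: WHERE cannot follow GROUP BY

Fix: Place WHERE between FROM and GROUP BY

Corrected query:
SELECT genre, AVG(rating) FROM movies WHERE rating > 6.3 GROUP BY genre

Result:
genre  | AVG(rating)
-------+------------
Drama  | 7.45       
Sci-Fi | 7.75       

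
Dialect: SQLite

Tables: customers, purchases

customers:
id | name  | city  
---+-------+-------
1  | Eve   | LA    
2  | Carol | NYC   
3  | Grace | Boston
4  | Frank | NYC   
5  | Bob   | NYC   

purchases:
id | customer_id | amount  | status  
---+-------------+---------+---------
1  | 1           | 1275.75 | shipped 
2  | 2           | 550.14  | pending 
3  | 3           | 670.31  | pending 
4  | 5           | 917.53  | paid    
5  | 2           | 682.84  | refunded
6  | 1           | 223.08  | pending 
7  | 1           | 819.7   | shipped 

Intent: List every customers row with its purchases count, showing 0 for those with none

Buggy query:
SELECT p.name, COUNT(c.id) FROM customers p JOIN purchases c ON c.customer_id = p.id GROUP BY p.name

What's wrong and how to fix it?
Bug: An inner join excludes parents with zero children

Fix: Switch to LEFT JOIN to retain unmatched parent rows

Corrected query:
SELECT p.name, COUNT(c.id) FROM customers p LEFT JOIN purchases c ON c.customer_id = p.id GROUP BY p.name

Result:
name  | COUNT(c.id)
------+------------
Bob   | 1          
Carol | 2          
Eve   | 3          
Frank | 0          
Grace | 1          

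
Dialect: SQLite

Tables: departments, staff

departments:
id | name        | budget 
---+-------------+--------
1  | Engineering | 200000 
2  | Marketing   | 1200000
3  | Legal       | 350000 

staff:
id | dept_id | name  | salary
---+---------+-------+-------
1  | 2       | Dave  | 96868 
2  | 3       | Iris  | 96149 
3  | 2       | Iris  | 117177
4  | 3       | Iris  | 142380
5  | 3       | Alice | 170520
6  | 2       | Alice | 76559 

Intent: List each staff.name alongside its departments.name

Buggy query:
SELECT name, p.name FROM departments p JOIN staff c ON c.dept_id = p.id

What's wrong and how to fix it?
Bug: 'name' exists in both joined tables, so the database can't tell which one is meant

Fix: Prefix ambiguous columns with the table alias

Corrected query:
SELECT c.name, p.name FROM departments p JOIN staff c ON c.dept_id = p.id

Result:
name  | name     
------+----------
Dave  | Marketing
Iris  | Legal    
Iris  | Marketing
Iris  | Legal    
Alice | Legal    
Alice | Marketing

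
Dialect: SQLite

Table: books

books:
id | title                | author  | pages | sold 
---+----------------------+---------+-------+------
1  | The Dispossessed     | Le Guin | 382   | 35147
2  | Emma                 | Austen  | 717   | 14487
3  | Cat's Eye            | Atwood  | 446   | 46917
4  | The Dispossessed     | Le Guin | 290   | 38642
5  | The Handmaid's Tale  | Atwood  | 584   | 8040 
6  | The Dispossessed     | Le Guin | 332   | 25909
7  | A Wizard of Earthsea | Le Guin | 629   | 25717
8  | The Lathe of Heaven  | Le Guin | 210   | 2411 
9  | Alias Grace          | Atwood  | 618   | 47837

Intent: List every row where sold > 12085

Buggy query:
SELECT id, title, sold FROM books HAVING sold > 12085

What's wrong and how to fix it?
Bug: This is a non-aggregate query (no GROUP BY, no aggregates), so in SQLite the HAVING clause is invalid here; a row-level condition belongs in WHERE

Fix: Use WHERE for row-level filtering

Corrected query:
SELECT id, title, sold FROM books WHERE sold > 12085

Result:
id | title                | sold 
---+----------------------+------
1  | The Dispossessed     | 35147
2  | Emma                 | 14487
3  | Cat's Eye            | 46917
4  | The Dispossessed     | 38642
6  | The Dispossessed     | 25909
7  | A Wizard of Earthsea | 25717
9  | Alias Grace          | 47837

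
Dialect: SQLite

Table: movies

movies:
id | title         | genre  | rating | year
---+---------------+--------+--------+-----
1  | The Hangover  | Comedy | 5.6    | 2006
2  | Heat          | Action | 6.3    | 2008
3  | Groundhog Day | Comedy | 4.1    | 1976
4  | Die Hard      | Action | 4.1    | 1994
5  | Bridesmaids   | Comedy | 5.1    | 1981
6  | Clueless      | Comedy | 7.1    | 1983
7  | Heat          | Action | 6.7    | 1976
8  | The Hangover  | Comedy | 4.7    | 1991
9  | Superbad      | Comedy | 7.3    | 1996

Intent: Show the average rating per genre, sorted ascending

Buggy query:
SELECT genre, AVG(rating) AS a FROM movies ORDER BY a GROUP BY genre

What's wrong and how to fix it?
Bug: ORDER BY appears before GROUP BY; SQL clause order requires GROUP BY first

Fix: Move ORDER BY to the end, after GROUP BY

Corrected query:
SELECT genre, AVG(rating) AS a FROM movies GROUP BY genre ORDER BY a

Result:
genre  | a   
-------+-----
Comedy | 5.65
Action | 5.7 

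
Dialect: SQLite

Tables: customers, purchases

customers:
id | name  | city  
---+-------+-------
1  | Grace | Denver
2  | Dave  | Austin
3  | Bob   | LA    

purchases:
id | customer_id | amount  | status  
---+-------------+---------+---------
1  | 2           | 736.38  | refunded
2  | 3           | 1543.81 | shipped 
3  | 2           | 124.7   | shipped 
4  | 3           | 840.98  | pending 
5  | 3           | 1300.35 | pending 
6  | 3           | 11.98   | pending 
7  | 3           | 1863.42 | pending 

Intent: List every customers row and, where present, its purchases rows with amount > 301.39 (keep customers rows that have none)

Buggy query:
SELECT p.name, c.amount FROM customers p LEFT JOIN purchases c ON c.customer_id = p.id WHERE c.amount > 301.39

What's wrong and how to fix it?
Bug: Filtering c.amount in WHERE discards the NULL rows produced by LEFT JOIN, turning it into an inner join

Fix: Put 'c.amount > 301.39' in the JOIN's ON clause instead of WHERE

Corrected query:
SELECT p.name, c.amount FROM customers p LEFT JOIN purchases c ON c.customer_id = p.id AND c.amount > 301.39

Result:
name  | amount 
------+--------
Grace | NULL   
Dave  | 736.38 
Bob   | 840.98 
Bob   | 1300.35
Bob   | 1543.81
Bob   | 1863.42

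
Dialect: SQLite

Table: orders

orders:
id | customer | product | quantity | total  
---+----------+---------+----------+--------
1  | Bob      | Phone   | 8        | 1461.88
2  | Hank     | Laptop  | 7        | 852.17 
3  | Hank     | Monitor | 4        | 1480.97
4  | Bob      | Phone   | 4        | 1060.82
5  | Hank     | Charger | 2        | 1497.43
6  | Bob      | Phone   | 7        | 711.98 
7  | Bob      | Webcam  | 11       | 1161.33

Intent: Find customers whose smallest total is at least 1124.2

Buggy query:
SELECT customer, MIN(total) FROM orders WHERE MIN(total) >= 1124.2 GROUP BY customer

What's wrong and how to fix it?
Bug: Aggregates like MIN are computed per group after WHERE runs

Fix: Replace WHERE with HAVING after the GROUP BY

Corrected query:
SELECT customer, MIN(total) FROM orders GROUP BY customer HAVING MIN(total) >= 1124.2

Result:
(no rows)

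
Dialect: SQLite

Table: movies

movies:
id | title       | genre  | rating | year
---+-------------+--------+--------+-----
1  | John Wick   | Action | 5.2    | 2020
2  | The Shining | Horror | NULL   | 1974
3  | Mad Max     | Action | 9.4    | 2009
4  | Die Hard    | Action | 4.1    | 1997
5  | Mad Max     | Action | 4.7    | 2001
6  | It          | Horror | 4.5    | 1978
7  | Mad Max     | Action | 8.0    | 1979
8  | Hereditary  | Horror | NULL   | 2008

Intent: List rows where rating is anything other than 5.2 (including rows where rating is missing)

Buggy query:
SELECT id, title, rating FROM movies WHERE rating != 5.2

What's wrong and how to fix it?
Bug: Inequality against NULL is unknown, not true; rows with NULL are dropped

Fix: Handle NULL separately with IS NULL alongside the inequality

Corrected query:
SELECT id, title, rating FROM movies WHERE rating != 5.2 OR rating IS NULL

Result:
id | title       | rating
---+-------------+-------
2  | The Shining | NULL  
3  | Mad Max     | 9.4   
4  | Die Hard    | 4.1   
5  | Mad Max     | 4.7   
6  | It          | 4.5   
7  | Mad Max     | 8     
8  | Hereditary  | NULL  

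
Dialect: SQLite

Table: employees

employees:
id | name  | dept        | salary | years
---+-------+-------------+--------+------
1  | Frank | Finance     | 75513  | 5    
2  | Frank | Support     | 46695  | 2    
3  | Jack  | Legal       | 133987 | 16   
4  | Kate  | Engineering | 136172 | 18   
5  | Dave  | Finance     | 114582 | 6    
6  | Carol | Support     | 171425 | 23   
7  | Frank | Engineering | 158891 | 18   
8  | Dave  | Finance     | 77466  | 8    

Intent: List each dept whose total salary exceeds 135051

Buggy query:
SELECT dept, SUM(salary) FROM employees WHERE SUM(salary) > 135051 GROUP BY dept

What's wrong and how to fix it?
Bug: SUM(salary) is an aggregate, but WHERE filters rows before aggregation

Fix: Use HAVING (which filters groups after aggregation) instead of WHERE

Corrected query:
SELECT dept, SUM(salary) FROM employees GROUP BY dept HAVING SUM(salary) > 135051

Result:
dept        | SUM(salary)
------------+------------
Engineering | 295063     
Finance     | 267561     
Support     | 218120     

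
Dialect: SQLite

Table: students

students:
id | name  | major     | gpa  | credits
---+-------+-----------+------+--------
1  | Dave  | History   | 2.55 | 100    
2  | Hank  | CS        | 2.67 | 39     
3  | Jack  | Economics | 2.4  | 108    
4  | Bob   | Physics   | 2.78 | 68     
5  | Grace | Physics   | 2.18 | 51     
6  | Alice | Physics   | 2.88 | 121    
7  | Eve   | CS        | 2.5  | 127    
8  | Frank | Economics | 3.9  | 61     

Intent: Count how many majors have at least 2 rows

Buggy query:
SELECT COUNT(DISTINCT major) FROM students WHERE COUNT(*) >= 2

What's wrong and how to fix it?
Bug: COUNT(*) cannot appear in WHERE; the per-group count doesn't exist yet

Fix: Use a subquery that GROUPs and filters with HAVING, then count its rows

Corrected query:
SELECT COUNT(*) FROM (SELECT major FROM students GROUP BY major HAVING COUNT(*) >= 2)

Result:
COUNT(*)
--------
3       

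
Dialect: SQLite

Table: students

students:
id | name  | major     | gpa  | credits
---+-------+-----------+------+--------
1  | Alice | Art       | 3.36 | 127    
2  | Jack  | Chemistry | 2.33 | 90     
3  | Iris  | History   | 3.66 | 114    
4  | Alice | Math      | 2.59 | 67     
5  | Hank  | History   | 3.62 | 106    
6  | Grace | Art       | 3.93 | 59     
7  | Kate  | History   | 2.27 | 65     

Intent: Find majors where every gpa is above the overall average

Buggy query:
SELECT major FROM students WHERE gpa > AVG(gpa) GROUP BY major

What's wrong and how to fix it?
Bug: WHERE evaluates per row before aggregation, so AVG() is unavailable

Fix: Compute the overall average in a scalar subquery and compare each group's MIN against it in HAVING

Corrected query:
SELECT major FROM students GROUP BY major HAVING MIN(gpa) > (SELECT AVG(gpa) FROM students)

Result:
major
-----
Art  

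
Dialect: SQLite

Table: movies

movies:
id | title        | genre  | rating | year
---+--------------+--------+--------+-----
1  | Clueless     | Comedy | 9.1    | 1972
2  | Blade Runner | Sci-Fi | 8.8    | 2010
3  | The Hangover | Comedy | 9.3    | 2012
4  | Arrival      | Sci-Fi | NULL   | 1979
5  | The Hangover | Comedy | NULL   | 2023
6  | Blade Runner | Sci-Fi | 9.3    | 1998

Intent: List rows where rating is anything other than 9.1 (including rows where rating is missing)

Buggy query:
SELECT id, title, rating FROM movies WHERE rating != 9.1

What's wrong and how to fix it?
Bug: 'rating != 9.1' is unknown when rating is NULL, so NULL rows are silently excluded

Fix: Handle NULL separately with IS NULL alongside the inequality

Corrected query:
SELECT id, title, rating FROM movies WHERE rating != 9.1 OR rating IS NULL

Result:
id | title        | rating
---+--------------+-------
2  | Blade Runner | 8.8   
3  | The Hangover | 9.3   
4  | Arrival      | NULL  
5  | The Hangover | NULL  
6  | Blade Runner | 9.3   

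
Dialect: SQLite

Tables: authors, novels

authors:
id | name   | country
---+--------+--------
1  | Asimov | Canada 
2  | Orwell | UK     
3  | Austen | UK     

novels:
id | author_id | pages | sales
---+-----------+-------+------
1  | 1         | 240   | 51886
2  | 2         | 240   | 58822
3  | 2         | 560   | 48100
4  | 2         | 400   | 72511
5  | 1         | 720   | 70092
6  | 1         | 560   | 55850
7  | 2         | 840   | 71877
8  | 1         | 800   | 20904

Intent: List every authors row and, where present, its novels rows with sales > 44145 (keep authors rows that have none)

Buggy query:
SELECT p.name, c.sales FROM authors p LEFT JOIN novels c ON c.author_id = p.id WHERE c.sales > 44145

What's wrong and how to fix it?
Bug: Filtering c.sales in WHERE discards the NULL rows produced by LEFT JOIN, turning it into an inner join

Fix: Move the right-table condition into the ON clause so unmatched parents are kept

Corrected query:
SELECT p.name, c.sales FROM authors p LEFT JOIN novels c ON c.author_id = p.id AND c.sales > 44145

Result:
name   | sales
-------+------
Asimov | 51886
Asimov | 55850
Asimov | 70092
Orwell | 48100
Orwell | 58822
Orwell | 71877
Orwell | 72511
Austen | NULL 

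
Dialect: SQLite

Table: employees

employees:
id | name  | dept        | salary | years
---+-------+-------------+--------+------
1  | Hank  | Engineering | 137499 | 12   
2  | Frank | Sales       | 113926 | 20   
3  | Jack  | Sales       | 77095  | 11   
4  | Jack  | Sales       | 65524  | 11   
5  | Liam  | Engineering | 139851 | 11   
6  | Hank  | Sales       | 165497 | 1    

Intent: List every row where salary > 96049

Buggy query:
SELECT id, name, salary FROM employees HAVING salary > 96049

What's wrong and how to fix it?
Bug: HAVING filters the output of aggregation, but this query has no GROUP BY and no aggregate functions, so SQLite rejects it (HAVING clause on a non-aggregate query); the condition here is per row

Fix: Use WHERE for row-level filtering

Corrected query:
SELECT id, name, salary FROM employees WHERE salary > 96049

Result:
id | name  | salary
---+-------+-------
1  | Hank  | 137499
2  | Frank | 113926
5  | Liam  | 139851
6  | Hank  | 165497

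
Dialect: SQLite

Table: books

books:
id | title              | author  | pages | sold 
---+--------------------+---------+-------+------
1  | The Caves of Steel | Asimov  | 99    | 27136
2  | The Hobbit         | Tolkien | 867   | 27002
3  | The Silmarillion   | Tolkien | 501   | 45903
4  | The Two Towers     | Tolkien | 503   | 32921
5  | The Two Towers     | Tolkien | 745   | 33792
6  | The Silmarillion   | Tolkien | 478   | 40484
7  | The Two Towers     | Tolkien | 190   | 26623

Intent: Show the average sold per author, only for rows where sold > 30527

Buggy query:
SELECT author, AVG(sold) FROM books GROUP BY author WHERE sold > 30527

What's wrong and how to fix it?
Bug: Row-level WHERE must come before GROUP BY in the clause order

Fix: Move the WHERE clause before GROUP BY

Corrected query:
SELECT author, AVG(sold) FROM books WHERE sold > 30527 GROUP BY author

Result:
author  | AVG(sold)
--------+----------
Tolkien | 38275    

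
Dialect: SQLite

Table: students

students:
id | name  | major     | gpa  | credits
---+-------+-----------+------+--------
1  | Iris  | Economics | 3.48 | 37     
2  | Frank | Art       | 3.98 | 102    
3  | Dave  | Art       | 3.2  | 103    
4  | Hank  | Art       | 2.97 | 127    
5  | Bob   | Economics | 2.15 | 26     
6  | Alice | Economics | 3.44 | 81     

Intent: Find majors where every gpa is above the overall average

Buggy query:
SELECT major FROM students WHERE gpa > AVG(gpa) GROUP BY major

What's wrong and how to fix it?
Bug: WHERE evaluates per row before aggregation, so AVG() is unavailable

Fix: Use a subquery for AVG and a HAVING MIN(...) filter so the condition holds for every row in the group

Corrected query:
SELECT major FROM students GROUP BY major HAVING MIN(gpa) > (SELECT AVG(gpa) FROM students)

Result:
(no rows)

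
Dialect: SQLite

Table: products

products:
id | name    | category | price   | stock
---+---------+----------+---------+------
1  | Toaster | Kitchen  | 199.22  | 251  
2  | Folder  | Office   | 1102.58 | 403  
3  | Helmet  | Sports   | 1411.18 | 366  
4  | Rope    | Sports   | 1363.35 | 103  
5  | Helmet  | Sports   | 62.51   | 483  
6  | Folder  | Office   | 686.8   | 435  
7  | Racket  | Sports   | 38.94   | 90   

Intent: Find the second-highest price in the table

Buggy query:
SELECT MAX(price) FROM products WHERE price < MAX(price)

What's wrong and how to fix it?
Bug: The inner MAX is an aggregate inside WHERE, which is not allowed

Fix: Put the inner MAX in a scalar subquery

Corrected query:
SELECT MAX(price) FROM products WHERE price < (SELECT MAX(price) FROM products)

Result:
MAX(price)
----------
1363.35   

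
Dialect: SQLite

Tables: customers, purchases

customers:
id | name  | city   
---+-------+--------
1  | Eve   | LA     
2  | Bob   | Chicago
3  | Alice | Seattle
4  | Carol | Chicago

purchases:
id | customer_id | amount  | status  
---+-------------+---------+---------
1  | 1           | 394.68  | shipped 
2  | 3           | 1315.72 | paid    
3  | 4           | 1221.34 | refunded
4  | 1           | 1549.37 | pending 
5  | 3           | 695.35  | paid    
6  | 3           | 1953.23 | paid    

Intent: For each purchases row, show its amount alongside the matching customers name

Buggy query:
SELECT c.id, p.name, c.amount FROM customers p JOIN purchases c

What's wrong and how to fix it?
Bug: Missing join condition: each purchases row is matched to all customers rows instead of just its own

Fix: Specify the join condition linking the foreign key to the parent id

Corrected query:
SELECT c.id, p.name, c.amount FROM customers p JOIN purchases c ON c.customer_id = p.id

Result:
id | name  | amount 
---+-------+--------
1  | Eve   | 394.68 
2  | Alice | 1315.72
3  | Carol | 1221.34
4  | Eve   | 1549.37
5  | Alice | 695.35 
6  | Alice | 1953.23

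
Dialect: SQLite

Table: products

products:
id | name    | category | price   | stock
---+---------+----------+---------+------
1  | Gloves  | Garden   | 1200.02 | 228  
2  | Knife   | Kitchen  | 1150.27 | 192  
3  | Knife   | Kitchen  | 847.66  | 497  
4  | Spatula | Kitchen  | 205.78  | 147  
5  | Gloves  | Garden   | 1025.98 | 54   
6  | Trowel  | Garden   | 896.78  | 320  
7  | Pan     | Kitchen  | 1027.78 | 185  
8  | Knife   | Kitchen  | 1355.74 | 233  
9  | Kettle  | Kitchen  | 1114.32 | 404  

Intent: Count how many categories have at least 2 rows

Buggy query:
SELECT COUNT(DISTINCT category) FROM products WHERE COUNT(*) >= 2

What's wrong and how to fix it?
Bug: WHERE filters individual rows, not groups, so a group-level COUNT is invalid there

Fix: Group first with HAVING COUNT(*) >= 2, then COUNT the resulting groups

Corrected query:
SELECT COUNT(*) FROM (SELECT category FROM products GROUP BY category HAVING COUNT(*) >= 2)

Result:
COUNT(*)
--------
2       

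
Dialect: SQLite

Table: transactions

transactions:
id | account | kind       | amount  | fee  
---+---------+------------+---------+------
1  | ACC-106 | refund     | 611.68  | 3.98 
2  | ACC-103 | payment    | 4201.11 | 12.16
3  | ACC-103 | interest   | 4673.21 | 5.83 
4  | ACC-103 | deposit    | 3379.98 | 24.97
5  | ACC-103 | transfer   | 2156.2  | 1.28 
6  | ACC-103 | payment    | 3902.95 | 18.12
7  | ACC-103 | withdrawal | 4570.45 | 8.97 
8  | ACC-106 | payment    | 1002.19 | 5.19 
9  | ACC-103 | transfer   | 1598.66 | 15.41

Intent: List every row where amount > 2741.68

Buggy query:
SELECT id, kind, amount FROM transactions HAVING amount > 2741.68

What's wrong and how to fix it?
Bug: This is a non-aggregate query (no GROUP BY, no aggregates), so in SQLite the HAVING clause is invalid here; a row-level condition belongs in WHERE

Fix: Use WHERE for row-level filtering

Corrected query:
SELECT id, kind, amount FROM transactions WHERE amount > 2741.68

Result:
id | kind       | amount 
---+------------+--------
2  | payment    | 4201.11
3  | interest   | 4673.21
4  | deposit    | 3379.98
6  | payment    | 3902.95
7  | withdrawal | 4570.45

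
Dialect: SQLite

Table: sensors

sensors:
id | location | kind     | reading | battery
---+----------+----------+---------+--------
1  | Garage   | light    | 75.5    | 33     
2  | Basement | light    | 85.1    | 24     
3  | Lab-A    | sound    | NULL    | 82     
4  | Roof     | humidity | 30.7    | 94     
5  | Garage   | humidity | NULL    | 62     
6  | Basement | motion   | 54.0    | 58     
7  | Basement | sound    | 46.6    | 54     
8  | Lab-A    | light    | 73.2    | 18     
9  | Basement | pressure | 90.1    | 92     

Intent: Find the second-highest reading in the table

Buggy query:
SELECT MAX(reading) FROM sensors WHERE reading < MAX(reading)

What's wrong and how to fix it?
Bug: MAX(reading) on the right of the comparison is an aggregate-in-WHERE error

Fix: Compute the overall MAX in a subquery, then take MAX of rows below it

Corrected query:
SELECT MAX(reading) FROM sensors WHERE reading < (SELECT MAX(reading) FROM sensors)

Result:
MAX(reading)
------------
85.1        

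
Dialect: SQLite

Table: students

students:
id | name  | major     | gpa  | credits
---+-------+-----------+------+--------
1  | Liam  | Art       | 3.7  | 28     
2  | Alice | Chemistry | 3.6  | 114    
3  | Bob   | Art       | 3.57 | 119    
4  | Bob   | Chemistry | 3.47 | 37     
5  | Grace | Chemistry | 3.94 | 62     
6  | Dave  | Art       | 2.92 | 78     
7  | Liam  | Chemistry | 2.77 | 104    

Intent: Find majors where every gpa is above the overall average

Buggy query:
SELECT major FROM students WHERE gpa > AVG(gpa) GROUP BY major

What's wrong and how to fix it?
Bug: AVG() is an aggregate; it can't sit directly in WHERE

Fix: Use a subquery for AVG and a HAVING MIN(...) filter so the condition holds for every row in the group

Corrected query:
SELECT major FROM students GROUP BY major HAVING MIN(gpa) > (SELECT AVG(gpa) FROM students)

Result:
(no rows)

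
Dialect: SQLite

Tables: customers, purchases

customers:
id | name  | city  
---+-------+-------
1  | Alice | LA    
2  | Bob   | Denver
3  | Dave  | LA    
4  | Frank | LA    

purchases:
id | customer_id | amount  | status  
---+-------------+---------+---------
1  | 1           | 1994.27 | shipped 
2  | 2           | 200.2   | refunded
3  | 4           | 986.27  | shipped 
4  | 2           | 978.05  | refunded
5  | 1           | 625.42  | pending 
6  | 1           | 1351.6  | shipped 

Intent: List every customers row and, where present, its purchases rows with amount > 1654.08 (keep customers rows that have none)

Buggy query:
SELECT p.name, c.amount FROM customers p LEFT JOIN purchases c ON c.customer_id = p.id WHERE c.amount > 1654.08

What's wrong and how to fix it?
Bug: A WHERE condition on the right-hand table after LEFT JOIN drops unmatched parents

Fix: Move the right-table condition into the ON clause so unmatched parents are kept

Corrected query:
SELECT p.name, c.amount FROM customers p LEFT JOIN purchases c ON c.customer_id = p.id AND c.amount > 1654.08

Result:
name  | amount 
------+--------
Alice | 1994.27
Bob   | NULL   
Dave  | NULL   
Frank | NULL   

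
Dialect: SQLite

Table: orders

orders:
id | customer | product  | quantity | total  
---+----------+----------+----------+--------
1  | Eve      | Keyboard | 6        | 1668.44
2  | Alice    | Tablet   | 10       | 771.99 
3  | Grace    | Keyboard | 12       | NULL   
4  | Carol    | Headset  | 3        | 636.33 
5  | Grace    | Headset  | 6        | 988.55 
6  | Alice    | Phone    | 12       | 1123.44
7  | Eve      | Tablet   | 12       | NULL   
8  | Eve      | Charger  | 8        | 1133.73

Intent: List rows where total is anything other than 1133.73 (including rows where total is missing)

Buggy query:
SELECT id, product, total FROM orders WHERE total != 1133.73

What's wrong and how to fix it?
Bug: Inequality against NULL is unknown, not true; rows with NULL are dropped

Fix: Add an explicit OR total IS NULL to include the missing-value rows

Corrected query:
SELECT id, product, total FROM orders WHERE total != 1133.73 OR total IS NULL

Result:
id | product  | total  
---+----------+--------
1  | Keyboard | 1668.44
2  | Tablet   | 771.99 
3  | Keyboard | NULL   
4  | Headset  | 636.33 
5  | Headset  | 988.55 
6  | Phone    | 1123.44
7  | Tablet   | NULL   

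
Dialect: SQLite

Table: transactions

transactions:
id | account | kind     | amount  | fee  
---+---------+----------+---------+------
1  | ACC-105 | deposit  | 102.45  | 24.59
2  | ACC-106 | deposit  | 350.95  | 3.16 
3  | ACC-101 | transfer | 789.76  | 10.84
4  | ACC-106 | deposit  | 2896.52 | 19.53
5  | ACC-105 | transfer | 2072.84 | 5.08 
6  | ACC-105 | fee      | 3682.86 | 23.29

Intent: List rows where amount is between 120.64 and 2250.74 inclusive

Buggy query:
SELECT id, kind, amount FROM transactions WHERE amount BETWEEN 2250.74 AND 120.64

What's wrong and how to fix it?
Bug: The bounds are reversed; BETWEEN a AND b requires a <= b to match anything

Fix: Write BETWEEN 120.64 AND 2250.74

Corrected query:
SELECT id, kind, amount FROM transactions WHERE amount BETWEEN 120.64 AND 2250.74

Result:
id | kind     | amount 
---+----------+--------
2  | deposit  | 350.95 
3  | transfer | 789.76 
5  | transfer | 2072.84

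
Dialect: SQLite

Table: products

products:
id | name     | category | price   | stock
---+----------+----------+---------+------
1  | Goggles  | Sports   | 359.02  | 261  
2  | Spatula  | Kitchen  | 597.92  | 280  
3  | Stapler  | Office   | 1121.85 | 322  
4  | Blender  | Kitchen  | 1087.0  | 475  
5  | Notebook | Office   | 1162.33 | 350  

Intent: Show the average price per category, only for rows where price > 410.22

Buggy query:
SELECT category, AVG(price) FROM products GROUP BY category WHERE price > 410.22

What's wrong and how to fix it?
Bug: Row-level WHERE must come before GROUP BY in the clause order

Fix: Place WHERE between FROM and GROUP BY

Corrected query:
SELECT category, AVG(price) FROM products WHERE price > 410.22 GROUP BY category

Result:
category | AVG(price)
---------+-----------
Kitchen  | 842.46    
Office   | 1142.09   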